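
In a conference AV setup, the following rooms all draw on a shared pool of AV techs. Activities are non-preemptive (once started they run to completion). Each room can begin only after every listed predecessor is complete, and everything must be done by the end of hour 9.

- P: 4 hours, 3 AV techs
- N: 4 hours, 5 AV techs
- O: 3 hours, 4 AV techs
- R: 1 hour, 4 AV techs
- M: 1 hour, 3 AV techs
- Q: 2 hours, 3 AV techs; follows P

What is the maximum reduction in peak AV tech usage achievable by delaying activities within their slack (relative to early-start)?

11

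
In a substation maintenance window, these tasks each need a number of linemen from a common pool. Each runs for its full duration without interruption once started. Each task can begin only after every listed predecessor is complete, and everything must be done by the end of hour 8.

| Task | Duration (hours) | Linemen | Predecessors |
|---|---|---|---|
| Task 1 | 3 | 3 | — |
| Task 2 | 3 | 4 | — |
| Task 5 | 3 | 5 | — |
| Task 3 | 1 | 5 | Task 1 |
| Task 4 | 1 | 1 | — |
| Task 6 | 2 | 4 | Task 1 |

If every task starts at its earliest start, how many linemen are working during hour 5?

4

At early start, hour 5 has: Task 6.
Demand: 4 = 4.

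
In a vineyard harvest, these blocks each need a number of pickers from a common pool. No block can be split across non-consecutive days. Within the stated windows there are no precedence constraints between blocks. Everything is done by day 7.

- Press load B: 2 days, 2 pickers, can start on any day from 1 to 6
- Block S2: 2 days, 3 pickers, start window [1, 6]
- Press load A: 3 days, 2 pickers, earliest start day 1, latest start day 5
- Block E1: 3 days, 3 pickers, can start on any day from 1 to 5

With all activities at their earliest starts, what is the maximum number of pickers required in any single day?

10

Early-start schedule: Press load B@1, Block S2@1, Press load A@1, Block E1@1.
Load per day: day 1: 10, day 2: 10, day 3: 5, day 4: 0, day 5: 0, day 6: 0, day 7: 0.
Peak is 10.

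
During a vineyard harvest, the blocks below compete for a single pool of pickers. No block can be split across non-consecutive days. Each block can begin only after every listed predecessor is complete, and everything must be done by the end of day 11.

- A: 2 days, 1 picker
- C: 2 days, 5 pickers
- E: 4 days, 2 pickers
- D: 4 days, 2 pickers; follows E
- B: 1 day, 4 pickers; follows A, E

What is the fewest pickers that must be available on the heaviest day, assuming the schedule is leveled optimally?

5

Early-start (A@1, C@1, E@1, D@5, B@5) gives peak 8: d1:8  d2:8  d3:2  d4:2  d5:6  d6:2  d7:2  d8:2  d9:0  d10:0  d11:0.
Shift C→5, D→7, B→11.
Schedule A@1, C@5, E@1, D@7, B@11: d1:3  d2:3  d3:2  d4:2  d5:5  d6:5  d7:2  d8:2  d9:2  d10:2  d11:4 — peak 5.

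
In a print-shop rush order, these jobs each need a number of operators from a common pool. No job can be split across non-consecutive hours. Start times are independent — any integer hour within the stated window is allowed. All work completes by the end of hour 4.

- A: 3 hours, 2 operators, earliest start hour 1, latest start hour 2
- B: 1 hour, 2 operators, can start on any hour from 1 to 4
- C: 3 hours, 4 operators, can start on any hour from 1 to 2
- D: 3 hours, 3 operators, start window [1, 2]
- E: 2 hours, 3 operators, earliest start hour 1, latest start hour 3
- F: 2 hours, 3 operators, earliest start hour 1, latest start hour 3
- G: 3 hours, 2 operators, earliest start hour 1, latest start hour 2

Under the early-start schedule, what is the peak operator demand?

19

Early-start schedule: A@1, B@1, C@1, D@1, E@1, F@1, G@1.
Load per hour: hour 1: 19, hour 2: 17, hour 3: 11, hour 4: 0.
Peak is 19.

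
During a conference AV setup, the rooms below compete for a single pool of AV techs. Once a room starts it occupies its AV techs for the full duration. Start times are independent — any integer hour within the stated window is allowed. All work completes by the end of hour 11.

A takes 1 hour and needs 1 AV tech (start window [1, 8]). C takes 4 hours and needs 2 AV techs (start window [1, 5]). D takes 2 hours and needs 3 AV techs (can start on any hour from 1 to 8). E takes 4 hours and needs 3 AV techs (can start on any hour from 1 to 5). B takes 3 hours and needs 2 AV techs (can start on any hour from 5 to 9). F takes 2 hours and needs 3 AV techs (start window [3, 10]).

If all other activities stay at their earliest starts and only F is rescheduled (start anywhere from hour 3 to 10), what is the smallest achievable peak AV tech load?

9

F@3: h1:9  h2:8  h3:8  h4:8  h5:2  h6:2  h7:2  h8:0  h9:0  h10:0  h11:0 → peak 9
F@4: h1:9  h2:8  h3:5  h4:8  h5:5  h6:2  h7:2  h8:0  h9:0  h10:0  h11:0 → peak 9
F@5: h1:9  h2:8  h3:5  h4:5  h5:5  h6:5  h7:2  h8:0  h9:0  h10:0  h11:0 → peak 9
F@6: h1:9  h2:8  h3:5  h4:5  h5:2  h6:5  h7:5  h8:0  h9:0  h10:0  h11:0 → peak 9
F@7: h1:9  h2:8  h3:5  h4:5  h5:2  h6:2  h7:5  h8:3  h9:0  h10:0  h11:0 → peak 9
F@8: h1:9  h2:8  h3:5  h4:5  h5:2  h6:2  h7:2  h8:3  h9:3  h10:0  h11:0 → peak 9
F@9: h1:9  h2:8  h3:5  h4:5  h5:2  h6:2  h7:2  h8:0  h9:3  h10:3  h11:0 → peak 9
F@10: h1:9  h2:8  h3:5  h4:5  h5:2  h6:2  h7:2  h8:0  h9:0  h10:3  h11:3 → peak 9
Best is F@3, peak 9.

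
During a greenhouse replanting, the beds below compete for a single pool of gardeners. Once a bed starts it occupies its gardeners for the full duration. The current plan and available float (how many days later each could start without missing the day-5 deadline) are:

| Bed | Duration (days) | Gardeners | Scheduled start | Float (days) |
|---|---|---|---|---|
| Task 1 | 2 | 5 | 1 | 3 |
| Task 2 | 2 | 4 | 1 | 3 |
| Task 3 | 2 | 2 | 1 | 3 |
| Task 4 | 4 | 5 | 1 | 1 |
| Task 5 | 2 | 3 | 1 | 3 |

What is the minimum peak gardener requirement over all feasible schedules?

Early-start (Task 1@1, Task 2@1, Task 3@1, Task 4@1, Task 5@1) gives peak 19: d1:19  d2:19  d3:5  d4:5  d5:0.
Shift Task 2→3, Task 5→3.
Schedule Task 1@1, Task 2@3, Task 3@1, Task 4@1, Task 5@3: d1:12  d2:12  d3:12  d4:12  d5:0 — peak 12.

12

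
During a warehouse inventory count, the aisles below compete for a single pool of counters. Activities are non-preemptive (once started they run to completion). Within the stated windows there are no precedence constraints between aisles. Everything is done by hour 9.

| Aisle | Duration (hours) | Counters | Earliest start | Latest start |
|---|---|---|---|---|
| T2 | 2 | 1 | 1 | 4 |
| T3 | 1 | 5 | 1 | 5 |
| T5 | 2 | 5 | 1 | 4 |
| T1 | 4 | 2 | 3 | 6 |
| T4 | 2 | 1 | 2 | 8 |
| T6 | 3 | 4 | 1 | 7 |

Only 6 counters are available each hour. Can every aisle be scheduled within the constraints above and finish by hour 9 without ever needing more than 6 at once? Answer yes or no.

yes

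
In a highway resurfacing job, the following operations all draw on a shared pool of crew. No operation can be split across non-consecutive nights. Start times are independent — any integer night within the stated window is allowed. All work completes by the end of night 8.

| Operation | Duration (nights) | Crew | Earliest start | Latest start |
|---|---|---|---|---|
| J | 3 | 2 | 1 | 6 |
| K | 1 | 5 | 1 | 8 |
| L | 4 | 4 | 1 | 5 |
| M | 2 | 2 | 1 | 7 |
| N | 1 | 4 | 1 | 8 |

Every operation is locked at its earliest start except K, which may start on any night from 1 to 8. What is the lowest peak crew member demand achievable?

K@1: n1:17  n2:8  n3:6  n4:4  n5:0  n6:0  n7:0  n8:0 → peak 17
K@2: n1:12  n2:13  n3:6  n4:4  n5:0  n6:0  n7:0  n8:0 → peak 13
K@3: n1:12  n2:8  n3:11  n4:4  n5:0  n6:0  n7:0  n8:0 → peak 12
K@4: n1:12  n2:8  n3:6  n4:9  n5:0  n6:0  n7:0  n8:0 → peak 12
K@5: n1:12  n2:8  n3:6  n4:4  n5:5  n6:0  n7:0  n8:0 → peak 12
K@6: n1:12  n2:8  n3:6  n4:4  n5:0  n6:5  n7:0  n8:0 → peak 12
K@7: n1:12  n2:8  n3:6  n4:4  n5:0  n6:0  n7:5  n8:0 → peak 12
K@8: n1:12  n2:8  n3:6  n4:4  n5:0  n6:0  n7:0  n8:5 → peak 12
Best is K@3, peak 12.

12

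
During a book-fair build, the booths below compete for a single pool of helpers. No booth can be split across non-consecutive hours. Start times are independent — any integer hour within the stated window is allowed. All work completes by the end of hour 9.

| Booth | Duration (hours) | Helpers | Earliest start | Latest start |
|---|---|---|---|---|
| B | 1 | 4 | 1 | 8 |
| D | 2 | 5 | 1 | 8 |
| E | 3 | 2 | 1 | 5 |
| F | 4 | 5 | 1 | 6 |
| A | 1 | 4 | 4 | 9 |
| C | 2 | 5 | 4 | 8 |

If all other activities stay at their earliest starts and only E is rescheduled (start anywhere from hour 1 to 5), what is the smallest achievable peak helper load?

E@1: h1:16  h2:12  h3:7  h4:14  h5:5  h6:0  h7:0  h8:0  h9:0 → peak 16
E@2: h1:14  h2:12  h3:7  h4:16  h5:5  h6:0  h7:0  h8:0  h9:0 → peak 16
E@3: h1:14  h2:10  h3:7  h4:16  h5:7  h6:0  h7:0  h8:0  h9:0 → peak 16
E@4: h1:14  h2:10  h3:5  h4:16  h5:7  h6:2  h7:0  h8:0  h9:0 → peak 16
E@5: h1:14  h2:10  h3:5  h4:14  h5:7  h6:2  h7:2  h8:0  h9:0 → peak 14
Best is E@5, peak 14.

14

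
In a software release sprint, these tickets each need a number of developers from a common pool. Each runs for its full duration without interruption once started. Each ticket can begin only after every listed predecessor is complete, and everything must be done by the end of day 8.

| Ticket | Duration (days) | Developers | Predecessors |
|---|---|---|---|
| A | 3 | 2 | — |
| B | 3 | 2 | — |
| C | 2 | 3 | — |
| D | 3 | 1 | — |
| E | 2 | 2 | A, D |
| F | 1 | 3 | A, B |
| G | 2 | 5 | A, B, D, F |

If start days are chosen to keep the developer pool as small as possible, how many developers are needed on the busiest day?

Early-start (A@1, B@1, C@1, D@1, E@4, F@4, G@5) gives peak 8: d1:8  d2:8  d3:5  d4:5  d5:7  d6:5  d7:0  d8:0.
Shift C→4, F→6, G→7.
Schedule A@1, B@1, C@4, D@1, E@4, F@6, G@7: d1:5  d2:5  d3:5  d4:5  d5:5  d6:3  d7:5  d8:5 — peak 5.
Total developer-days = 38 over 8 days ⇒ peak ≥ ⌈38/8⌉ = 5, so 5 is optimal.

5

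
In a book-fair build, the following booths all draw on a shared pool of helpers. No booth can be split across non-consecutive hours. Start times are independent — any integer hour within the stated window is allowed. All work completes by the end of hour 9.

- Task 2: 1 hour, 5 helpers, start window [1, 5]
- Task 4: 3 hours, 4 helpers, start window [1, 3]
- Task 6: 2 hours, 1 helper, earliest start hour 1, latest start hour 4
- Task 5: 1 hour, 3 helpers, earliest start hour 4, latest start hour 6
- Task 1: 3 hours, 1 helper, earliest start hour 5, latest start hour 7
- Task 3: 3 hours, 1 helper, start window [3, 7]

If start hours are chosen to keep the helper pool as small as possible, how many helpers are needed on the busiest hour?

5

Early-start (Task 2@1, Task 4@1, Task 6@1, Task 5@4, Task 1@5, Task 3@3) gives peak 10: h1:10  h2:5  h3:5  h4:4  h5:2  h6:1  h7:1  h8:0  h9:0.
Shift Task 4→2, Task 6→2, Task 5→5, Task 3→4.
Schedule Task 2@1, Task 4@2, Task 6@2, Task 5@5, Task 1@5, Task 3@4: h1:5  h2:5  h3:5  h4:5  h5:5  h6:2  h7:1  h8:0  h9:0 — peak 5.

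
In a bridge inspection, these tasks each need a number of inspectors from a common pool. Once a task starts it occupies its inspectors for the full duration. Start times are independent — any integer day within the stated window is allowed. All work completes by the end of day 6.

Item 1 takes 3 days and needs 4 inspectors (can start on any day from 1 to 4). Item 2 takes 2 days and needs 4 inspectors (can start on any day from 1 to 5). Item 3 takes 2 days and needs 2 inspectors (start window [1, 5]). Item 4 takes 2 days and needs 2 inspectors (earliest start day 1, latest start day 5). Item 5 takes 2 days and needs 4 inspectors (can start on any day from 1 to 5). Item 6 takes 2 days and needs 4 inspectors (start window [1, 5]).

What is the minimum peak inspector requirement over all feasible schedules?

8

Early-start (Item 1@1, Item 2@1, Item 3@1, Item 4@1, Item 5@1, Item 6@1) gives peak 20: d1:20  d2:20  d3:4  d4:0  d5:0  d6:0.
Shift Item 3→3, Item 4→3, Item 5→4, Item 6→5.
Schedule Item 1@1, Item 2@1, Item 3@3, Item 4@3, Item 5@4, Item 6@5: d1:8  d2:8  d3:8  d4:8  d5:8  d6:4 — peak 8.
Total inspector-days = 44 over 6 days ⇒ peak ≥ ⌈44/6⌉ = 8, so 8 is optimal.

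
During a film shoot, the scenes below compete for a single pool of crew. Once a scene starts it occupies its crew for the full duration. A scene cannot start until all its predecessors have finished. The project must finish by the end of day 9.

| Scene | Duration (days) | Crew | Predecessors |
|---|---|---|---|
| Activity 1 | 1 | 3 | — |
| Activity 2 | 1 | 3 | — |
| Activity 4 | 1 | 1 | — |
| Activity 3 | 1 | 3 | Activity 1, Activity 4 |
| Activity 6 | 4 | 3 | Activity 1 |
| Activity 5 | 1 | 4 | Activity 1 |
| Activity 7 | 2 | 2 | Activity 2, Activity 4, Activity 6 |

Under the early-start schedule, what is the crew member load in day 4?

At early start, day 4 has: Activity 6.
Demand: 3 = 3.

3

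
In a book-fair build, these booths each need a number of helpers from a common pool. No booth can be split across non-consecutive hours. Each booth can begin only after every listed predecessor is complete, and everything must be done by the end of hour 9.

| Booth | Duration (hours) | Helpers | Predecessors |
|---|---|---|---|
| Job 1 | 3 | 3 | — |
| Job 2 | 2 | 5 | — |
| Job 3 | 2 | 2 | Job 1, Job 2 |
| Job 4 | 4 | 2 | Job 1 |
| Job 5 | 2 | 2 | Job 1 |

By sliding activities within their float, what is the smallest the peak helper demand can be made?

5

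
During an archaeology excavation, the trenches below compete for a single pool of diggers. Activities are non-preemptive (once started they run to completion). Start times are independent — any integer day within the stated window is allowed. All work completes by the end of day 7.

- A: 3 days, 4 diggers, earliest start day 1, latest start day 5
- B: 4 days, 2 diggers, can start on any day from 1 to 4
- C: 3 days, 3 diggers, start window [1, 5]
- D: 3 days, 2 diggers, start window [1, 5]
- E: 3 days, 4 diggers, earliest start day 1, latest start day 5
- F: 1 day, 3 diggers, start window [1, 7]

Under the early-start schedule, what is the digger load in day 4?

At early start, day 4 has: B.
Demand: 2 = 2.

2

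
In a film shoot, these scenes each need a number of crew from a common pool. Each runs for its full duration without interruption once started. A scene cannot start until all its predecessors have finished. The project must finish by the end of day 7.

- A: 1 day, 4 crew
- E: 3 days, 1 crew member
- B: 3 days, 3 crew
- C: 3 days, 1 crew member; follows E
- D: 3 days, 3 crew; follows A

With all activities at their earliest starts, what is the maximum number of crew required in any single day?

Early-start schedule: A@1, E@1, B@1, C@4, D@2.
Load per day: day 1: 8, day 2: 7, day 3: 7, day 4: 4, day 5: 1, day 6: 1, day 7: 0.
Peak is 8.

8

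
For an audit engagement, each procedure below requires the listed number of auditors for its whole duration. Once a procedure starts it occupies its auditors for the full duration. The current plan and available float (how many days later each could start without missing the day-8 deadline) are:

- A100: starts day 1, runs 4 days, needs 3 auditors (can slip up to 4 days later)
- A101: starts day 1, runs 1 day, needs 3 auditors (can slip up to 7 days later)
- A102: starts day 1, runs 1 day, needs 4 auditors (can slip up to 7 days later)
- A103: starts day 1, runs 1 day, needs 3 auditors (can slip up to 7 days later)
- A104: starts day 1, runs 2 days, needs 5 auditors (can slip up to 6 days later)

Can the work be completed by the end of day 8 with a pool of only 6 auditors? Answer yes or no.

Schedule A100@1, A101@1, A102@5, A103@2, A104@6: d1:6  d2:6  d3:3  d4:3  d5:4  d6:5  d7:5  d8:0 — peak 6 ≤ 6.

yes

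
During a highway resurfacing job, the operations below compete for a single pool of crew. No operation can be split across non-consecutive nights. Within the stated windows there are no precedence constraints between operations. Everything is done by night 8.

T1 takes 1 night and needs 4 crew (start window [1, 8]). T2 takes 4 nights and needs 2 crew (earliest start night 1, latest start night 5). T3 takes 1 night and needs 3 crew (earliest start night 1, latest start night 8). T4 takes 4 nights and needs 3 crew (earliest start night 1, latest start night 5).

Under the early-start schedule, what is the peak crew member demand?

Early-start schedule: T1@1, T2@1, T3@1, T4@1.
Load per night: night 1: 12, night 2: 5, night 3: 5, night 4: 5, night 5: 0, night 6: 0, night 7: 0, night 8: 0.
Peak is 12.

12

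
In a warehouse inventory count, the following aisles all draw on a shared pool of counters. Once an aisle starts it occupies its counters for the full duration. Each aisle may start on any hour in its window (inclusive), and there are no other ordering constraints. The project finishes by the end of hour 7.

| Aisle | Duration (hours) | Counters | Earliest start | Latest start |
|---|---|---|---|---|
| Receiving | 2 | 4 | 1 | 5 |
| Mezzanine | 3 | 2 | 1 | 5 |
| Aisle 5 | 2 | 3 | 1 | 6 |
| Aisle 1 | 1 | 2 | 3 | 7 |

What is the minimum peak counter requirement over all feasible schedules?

4

Early-start (Receiving@1, Mezzanine@1, Aisle 5@1, Aisle 1@3) gives peak 9: h1:9  h2:9  h3:4  h4:0  h5:0  h6:0  h7:0.
Shift Mezzanine→3, Aisle 5→6.
Schedule Receiving@1, Mezzanine@3, Aisle 5@6, Aisle 1@3: h1:4  h2:4  h3:4  h4:2  h5:2  h6:3  h7:3 — peak 4.
Total counter-hours = 22 over 7 hours ⇒ peak ≥ ⌈22/7⌉ = 4, so 4 is optimal.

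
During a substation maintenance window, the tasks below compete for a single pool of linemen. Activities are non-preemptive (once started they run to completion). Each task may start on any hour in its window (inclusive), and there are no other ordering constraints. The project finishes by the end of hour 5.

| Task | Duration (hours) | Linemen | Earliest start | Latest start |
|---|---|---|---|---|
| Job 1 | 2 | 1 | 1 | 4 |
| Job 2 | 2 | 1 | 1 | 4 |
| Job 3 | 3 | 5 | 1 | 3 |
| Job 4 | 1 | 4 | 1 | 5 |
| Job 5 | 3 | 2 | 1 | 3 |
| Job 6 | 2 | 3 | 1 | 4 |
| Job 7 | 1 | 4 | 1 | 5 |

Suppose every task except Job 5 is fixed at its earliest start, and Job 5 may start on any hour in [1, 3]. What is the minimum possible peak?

18

Job 5@1: h1:20  h2:12  h3:7  h4:0  h5:0 → peak 20
Job 5@2: h1:18  h2:12  h3:7  h4:2  h5:0 → peak 18
Job 5@3: h1:18  h2:10  h3:7  h4:2  h5:2 → peak 18
Best is Job 5@2, peak 18.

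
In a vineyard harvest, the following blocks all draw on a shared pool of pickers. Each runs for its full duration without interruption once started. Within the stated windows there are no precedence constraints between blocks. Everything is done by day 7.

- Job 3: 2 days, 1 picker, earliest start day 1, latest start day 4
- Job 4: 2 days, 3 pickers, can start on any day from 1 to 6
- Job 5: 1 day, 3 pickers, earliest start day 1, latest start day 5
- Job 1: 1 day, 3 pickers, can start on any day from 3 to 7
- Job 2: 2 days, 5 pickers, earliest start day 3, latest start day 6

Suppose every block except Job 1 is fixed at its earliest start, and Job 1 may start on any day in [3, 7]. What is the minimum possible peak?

Job 1@3: d1:7  d2:4  d3:8  d4:5  d5:0  d6:0  d7:0 → peak 8
Job 1@4: d1:7  d2:4  d3:5  d4:8  d5:0  d6:0  d7:0 → peak 8
Job 1@5: d1:7  d2:4  d3:5  d4:5  d5:3  d6:0  d7:0 → peak 7
Job 1@6: d1:7  d2:4  d3:5  d4:5  d5:0  d6:3  d7:0 → peak 7
Job 1@7: d1:7  d2:4  d3:5  d4:5  d5:0  d6:0  d7:3 → peak 7
Best is Job 1@5, peak 7.

7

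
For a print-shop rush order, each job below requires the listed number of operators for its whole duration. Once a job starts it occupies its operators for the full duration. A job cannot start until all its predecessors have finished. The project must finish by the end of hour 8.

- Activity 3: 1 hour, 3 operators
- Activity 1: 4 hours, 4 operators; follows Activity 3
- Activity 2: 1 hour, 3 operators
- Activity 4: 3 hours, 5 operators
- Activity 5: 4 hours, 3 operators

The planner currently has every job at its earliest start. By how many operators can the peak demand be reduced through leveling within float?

7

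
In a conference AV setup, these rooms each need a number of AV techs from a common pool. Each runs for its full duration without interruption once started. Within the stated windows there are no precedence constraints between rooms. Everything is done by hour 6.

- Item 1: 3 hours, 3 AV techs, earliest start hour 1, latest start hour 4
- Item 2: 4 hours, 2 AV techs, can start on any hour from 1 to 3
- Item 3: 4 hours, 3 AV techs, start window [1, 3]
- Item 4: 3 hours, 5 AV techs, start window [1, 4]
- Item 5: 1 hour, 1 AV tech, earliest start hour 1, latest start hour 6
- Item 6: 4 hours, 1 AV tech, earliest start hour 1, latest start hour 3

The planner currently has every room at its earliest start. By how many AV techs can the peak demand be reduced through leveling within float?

Early-start peak: h1:15  h2:14  h3:14  h4:6  h5:0  h6:0 ⇒ 15.
Leveled (Item 1@1, Item 2@1, Item 3@1, Item 4@4, Item 5@1, Item 6@1): h1:10  h2:9  h3:9  h4:11  h5:5  h6:5 ⇒ 11.
Reduction 15 − 11 = 4.

4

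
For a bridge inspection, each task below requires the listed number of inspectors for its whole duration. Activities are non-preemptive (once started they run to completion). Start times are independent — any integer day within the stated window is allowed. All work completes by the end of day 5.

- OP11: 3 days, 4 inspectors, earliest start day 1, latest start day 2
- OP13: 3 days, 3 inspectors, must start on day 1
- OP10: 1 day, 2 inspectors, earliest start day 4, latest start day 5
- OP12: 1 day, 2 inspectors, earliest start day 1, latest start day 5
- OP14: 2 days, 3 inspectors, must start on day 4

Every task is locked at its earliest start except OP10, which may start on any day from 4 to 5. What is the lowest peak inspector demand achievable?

9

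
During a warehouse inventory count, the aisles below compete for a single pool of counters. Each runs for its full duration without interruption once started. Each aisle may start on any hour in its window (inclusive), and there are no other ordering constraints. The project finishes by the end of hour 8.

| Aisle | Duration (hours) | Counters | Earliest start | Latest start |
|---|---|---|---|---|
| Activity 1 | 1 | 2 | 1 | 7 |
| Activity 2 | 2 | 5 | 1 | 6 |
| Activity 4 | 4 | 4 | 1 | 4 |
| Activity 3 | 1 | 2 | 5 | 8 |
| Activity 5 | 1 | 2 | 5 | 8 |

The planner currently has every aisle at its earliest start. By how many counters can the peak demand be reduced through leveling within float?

6

Early-start peak: h1:11  h2:9  h3:4  h4:4  h5:4  h6:0  h7:0  h8:0 ⇒ 11.
Leveled (Activity 1@1, Activity 2@2, Activity 4@4, Activity 3@8, Activity 5@8): h1:2  h2:5  h3:5  h4:4  h5:4  h6:4  h7:4  h8:4 ⇒ 5.
Reduction 11 − 5 = 6.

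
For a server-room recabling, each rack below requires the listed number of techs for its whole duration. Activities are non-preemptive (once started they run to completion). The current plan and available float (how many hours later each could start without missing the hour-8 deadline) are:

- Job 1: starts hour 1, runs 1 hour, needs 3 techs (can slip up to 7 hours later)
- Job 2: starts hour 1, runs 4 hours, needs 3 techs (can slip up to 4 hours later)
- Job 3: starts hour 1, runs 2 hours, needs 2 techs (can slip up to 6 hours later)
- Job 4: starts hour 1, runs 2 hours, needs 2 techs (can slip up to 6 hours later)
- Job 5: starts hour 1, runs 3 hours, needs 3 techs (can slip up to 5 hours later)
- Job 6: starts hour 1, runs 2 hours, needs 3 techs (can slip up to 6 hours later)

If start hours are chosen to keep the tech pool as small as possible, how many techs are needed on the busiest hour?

6

Early-start (Job 1@1, Job 2@1, Job 3@1, Job 4@1, Job 5@1, Job 6@1) gives peak 16: h1:16  h2:13  h3:6  h4:3  h5:0  h6:0  h7:0  h8:0.
Shift Job 3→2, Job 4→4, Job 5→5, Job 6→6.
Schedule Job 1@1, Job 2@1, Job 3@2, Job 4@4, Job 5@5, Job 6@6: h1:6  h2:5  h3:5  h4:5  h5:5  h6:6  h7:6  h8:0 — peak 6.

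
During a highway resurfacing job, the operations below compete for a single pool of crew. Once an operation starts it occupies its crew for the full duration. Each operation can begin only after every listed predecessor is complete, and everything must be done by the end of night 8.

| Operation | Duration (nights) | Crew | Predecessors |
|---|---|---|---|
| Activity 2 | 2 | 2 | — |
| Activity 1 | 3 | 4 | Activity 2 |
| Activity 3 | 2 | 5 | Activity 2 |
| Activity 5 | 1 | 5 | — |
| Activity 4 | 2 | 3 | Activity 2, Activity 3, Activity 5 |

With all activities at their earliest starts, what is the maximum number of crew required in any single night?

9

Early-start schedule: Activity 2@1, Activity 1@3, Activity 3@3, Activity 5@1, Activity 4@5.
Load per night: night 1: 7, night 2: 2, night 3: 9, night 4: 9, night 5: 7, night 6: 3, night 7: 0, night 8: 0.
Peak is 9.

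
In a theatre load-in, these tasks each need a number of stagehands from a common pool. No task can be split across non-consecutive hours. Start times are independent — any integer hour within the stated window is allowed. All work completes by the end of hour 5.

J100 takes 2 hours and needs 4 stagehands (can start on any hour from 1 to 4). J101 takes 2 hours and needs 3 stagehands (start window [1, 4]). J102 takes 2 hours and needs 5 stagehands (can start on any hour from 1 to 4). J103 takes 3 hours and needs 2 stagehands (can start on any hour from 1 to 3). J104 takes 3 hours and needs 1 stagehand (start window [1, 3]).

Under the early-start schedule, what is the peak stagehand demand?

Early-start schedule: J100@1, J101@1, J102@1, J103@1, J104@1.
Load per hour: hour 1: 15, hour 2: 15, hour 3: 3, hour 4: 0, hour 5: 0.
Peak is 15.

15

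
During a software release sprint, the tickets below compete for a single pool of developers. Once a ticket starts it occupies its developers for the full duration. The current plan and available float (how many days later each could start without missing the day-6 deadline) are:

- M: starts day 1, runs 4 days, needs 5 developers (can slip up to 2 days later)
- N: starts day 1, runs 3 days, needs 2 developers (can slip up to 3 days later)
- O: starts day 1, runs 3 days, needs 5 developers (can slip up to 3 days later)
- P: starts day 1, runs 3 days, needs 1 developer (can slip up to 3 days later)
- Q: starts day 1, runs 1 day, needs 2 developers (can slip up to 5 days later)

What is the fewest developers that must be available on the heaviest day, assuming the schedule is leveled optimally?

Early-start (M@1, N@1, O@1, P@1, Q@1) gives peak 15: d1:15  d2:13  d3:13  d4:5  d5:0  d6:0.
Shift O→4.
Schedule M@1, N@1, O@4, P@1, Q@1: d1:10  d2:8  d3:8  d4:10  d5:5  d6:5 — peak 10.

10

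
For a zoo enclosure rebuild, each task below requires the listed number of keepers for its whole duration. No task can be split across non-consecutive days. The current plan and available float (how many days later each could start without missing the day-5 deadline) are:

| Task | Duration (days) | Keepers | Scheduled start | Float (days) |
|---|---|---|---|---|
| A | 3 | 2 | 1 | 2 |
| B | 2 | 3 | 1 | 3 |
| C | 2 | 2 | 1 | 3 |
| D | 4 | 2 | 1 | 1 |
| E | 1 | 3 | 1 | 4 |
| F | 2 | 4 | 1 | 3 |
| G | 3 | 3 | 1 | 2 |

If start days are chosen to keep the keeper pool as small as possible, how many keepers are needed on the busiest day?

Early-start (A@1, B@1, C@1, D@1, E@1, F@1, G@1) gives peak 19: d1:19  d2:16  d3:7  d4:2  d5:0.
Shift C→2, D→2, F→4, G→3.
Schedule A@1, B@1, C@2, D@2, E@1, F@4, G@3: d1:8  d2:9  d3:9  d4:9  d5:9 — peak 9.
Total keeper-days = 44 over 5 days ⇒ peak ≥ ⌈44/5⌉ = 9, so 9 is optimal.

9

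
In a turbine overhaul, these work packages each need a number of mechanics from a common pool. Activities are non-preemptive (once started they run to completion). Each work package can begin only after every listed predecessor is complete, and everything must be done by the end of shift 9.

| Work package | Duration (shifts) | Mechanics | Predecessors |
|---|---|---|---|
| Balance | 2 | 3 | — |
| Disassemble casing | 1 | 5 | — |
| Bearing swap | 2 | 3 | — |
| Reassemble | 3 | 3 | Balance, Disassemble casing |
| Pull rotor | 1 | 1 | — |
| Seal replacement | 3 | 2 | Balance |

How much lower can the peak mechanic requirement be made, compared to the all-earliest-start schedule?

Early-start peak: s1:12  s2:6  s3:5  s4:5  s5:5  s6:0  s7:0  s8:0  s9:0 ⇒ 12.
Leveled (Balance@1, Disassemble casing@3, Bearing swap@4, Reassemble@6, Pull rotor@1, Seal replacement@4): s1:4  s2:3  s3:5  s4:5  s5:5  s6:5  s7:3  s8:3  s9:0 ⇒ 5.
Reduction 12 − 5 = 7.

7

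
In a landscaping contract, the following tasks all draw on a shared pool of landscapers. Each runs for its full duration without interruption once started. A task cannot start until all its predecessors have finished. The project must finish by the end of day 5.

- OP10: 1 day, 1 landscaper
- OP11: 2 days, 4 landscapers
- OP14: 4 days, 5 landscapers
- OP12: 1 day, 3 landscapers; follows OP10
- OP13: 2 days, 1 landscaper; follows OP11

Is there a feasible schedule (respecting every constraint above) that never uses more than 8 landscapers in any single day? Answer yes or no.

The minimum achievable peak is 9; 8 < 9, so no feasible schedule stays within the cap.

no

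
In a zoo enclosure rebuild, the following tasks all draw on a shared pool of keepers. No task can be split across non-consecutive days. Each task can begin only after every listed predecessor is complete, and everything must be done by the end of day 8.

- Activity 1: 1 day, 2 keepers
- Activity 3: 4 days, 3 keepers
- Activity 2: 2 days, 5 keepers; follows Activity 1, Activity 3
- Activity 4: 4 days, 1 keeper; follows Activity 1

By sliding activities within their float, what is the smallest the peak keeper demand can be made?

Early-start (Activity 1@1, Activity 3@1, Activity 2@5, Activity 4@2) gives peak 6: d1:5  d2:4  d3:4  d4:4  d5:6  d6:5  d7:0  d8:0.
Shift Activity 2→6.
Schedule Activity 1@1, Activity 3@1, Activity 2@6, Activity 4@2: d1:5  d2:4  d3:4  d4:4  d5:1  d6:5  d7:5  d8:0 — peak 5.

5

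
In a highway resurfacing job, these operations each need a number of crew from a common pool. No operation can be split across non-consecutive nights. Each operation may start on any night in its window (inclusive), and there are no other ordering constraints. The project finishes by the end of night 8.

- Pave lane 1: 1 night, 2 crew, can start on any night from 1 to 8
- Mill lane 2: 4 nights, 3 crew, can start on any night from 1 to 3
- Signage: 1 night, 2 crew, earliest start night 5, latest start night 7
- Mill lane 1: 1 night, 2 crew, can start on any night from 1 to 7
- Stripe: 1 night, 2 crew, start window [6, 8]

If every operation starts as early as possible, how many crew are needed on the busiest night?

Early-start schedule: Pave lane 1@1, Mill lane 2@1, Signage@5, Mill lane 1@1, Stripe@6.
Load per night: night 1: 7, night 2: 3, night 3: 3, night 4: 3, night 5: 2, night 6: 2, night 7: 0, night 8: 0.
Peak is 7.

7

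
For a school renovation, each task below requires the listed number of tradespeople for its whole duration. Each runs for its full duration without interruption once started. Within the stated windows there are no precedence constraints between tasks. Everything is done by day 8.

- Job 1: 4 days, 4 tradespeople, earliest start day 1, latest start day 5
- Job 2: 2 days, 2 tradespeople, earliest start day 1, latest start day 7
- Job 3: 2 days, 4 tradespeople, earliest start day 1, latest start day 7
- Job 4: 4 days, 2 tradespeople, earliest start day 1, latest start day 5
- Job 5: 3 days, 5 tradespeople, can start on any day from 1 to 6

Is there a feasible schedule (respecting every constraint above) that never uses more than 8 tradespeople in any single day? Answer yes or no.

yes

Schedule Job 1@1, Job 2@1, Job 3@3, Job 4@5, Job 5@5: d1:6  d2:6  d3:8  d4:8  d5:7  d6:7  d7:7  d8:2 — peak 8 ≤ 8.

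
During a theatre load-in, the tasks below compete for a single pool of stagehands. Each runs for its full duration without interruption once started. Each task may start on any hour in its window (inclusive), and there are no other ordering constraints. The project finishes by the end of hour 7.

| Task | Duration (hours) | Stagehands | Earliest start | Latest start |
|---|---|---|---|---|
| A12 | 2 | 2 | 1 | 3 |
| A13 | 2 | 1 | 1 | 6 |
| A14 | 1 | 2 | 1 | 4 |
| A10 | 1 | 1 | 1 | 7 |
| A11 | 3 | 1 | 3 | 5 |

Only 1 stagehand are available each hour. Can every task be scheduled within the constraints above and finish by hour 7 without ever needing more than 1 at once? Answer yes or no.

no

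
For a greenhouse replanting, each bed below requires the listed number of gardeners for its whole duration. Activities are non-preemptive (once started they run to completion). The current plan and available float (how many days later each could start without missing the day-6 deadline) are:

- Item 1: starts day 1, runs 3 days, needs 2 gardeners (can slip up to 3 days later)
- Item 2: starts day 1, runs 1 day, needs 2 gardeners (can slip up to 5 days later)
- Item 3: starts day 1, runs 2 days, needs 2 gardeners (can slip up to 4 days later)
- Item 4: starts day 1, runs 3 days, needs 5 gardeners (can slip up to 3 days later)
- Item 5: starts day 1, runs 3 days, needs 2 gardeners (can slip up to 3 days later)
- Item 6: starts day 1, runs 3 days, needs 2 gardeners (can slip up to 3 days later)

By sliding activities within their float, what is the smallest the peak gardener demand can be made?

Early-start (Item 1@1, Item 2@1, Item 3@1, Item 4@1, Item 5@1, Item 6@1) gives peak 15: d1:15  d2:13  d3:11  d4:0  d5:0  d6:0.
Shift Item 3→2, Item 4→4, Item 6→4.
Schedule Item 1@1, Item 2@1, Item 3@2, Item 4@4, Item 5@1, Item 6@4: d1:6  d2:6  d3:6  d4:7  d5:7  d6:7 — peak 7.
Total gardener-days = 39 over 6 days ⇒ peak ≥ ⌈39/6⌉ = 7, so 7 is optimal.

7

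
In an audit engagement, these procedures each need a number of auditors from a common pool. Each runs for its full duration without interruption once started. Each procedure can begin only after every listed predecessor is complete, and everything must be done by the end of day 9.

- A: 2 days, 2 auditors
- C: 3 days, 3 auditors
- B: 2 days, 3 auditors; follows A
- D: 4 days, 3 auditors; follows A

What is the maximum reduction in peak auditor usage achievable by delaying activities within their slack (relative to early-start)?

Early-start peak: d1:5  d2:5  d3:9  d4:6  d5:3  d6:3  d7:0  d8:0  d9:0 ⇒ 9.
Leveled (A@1, C@1, B@4, D@6): d1:5  d2:5  d3:3  d4:3  d5:3  d6:3  d7:3  d8:3  d9:3 ⇒ 5.
Reduction 9 − 5 = 4.

4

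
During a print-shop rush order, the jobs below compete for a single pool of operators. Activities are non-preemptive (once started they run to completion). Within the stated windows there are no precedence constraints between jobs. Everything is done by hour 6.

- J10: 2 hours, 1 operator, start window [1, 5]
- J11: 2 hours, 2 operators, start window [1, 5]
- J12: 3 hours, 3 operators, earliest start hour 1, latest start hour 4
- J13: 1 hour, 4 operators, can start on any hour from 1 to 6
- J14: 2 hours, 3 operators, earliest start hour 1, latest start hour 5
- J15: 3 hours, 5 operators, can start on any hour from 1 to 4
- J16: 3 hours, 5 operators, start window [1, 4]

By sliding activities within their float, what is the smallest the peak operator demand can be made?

10

Early-start (J10@1, J11@1, J12@1, J13@1, J14@1, J15@1, J16@1) gives peak 23: h1:23  h2:19  h3:13  h4:0  h5:0  h6:0.
Shift J14→2, J15→4, J16→4.
Schedule J10@1, J11@1, J12@1, J13@1, J14@2, J15@4, J16@4: h1:10  h2:9  h3:6  h4:10  h5:10  h6:10 — peak 10.
Total operator-hours = 55 over 6 hours ⇒ peak ≥ ⌈55/6⌉ = 10, so 10 is optimal.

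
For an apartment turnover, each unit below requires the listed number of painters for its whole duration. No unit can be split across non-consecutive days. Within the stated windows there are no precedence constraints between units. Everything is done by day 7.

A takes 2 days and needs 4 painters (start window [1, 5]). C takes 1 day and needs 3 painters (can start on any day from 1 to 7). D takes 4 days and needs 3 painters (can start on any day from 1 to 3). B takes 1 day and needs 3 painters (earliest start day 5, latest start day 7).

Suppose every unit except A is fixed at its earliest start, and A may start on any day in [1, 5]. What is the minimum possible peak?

A@1: d1:10  d2:7  d3:3  d4:3  d5:3  d6:0  d7:0 → peak 10
A@2: d1:6  d2:7  d3:7  d4:3  d5:3  d6:0  d7:0 → peak 7
A@3: d1:6  d2:3  d3:7  d4:7  d5:3  d6:0  d7:0 → peak 7
A@4: d1:6  d2:3  d3:3  d4:7  d5:7  d6:0  d7:0 → peak 7
A@5: d1:6  d2:3  d3:3  d4:3  d5:7  d6:4  d7:0 → peak 7
Best is A@2, peak 7.

7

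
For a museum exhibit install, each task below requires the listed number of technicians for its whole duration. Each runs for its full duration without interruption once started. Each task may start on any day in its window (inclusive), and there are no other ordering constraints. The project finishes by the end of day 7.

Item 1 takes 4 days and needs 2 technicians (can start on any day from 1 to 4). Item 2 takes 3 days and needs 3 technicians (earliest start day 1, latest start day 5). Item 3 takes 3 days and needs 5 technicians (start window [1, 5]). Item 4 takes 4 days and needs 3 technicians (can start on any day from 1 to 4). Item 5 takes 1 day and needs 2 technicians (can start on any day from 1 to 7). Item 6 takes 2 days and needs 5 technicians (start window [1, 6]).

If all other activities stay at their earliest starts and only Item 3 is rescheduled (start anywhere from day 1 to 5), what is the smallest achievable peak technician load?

Item 3@1: d1:20  d2:18  d3:13  d4:5  d5:0  d6:0  d7:0 → peak 20
Item 3@2: d1:15  d2:18  d3:13  d4:10  d5:0  d6:0  d7:0 → peak 18
Item 3@3: d1:15  d2:13  d3:13  d4:10  d5:5  d6:0  d7:0 → peak 15
Item 3@4: d1:15  d2:13  d3:8  d4:10  d5:5  d6:5  d7:0 → peak 15
Item 3@5: d1:15  d2:13  d3:8  d4:5  d5:5  d6:5  d7:5 → peak 15
Best is Item 3@3, peak 15.

15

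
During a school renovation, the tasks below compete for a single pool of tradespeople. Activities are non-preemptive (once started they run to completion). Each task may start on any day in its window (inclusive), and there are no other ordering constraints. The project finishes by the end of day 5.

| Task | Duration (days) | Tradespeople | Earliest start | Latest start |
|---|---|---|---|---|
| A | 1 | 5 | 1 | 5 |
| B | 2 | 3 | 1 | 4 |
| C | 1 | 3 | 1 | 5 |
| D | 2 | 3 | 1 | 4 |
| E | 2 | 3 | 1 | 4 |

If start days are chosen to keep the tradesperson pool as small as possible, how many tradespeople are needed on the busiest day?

Early-start (A@1, B@1, C@1, D@1, E@1) gives peak 17: d1:17  d2:9  d3:0  d4:0  d5:0.
Shift B→2, C→2, D→3, E→4.
Schedule A@1, B@2, C@2, D@3, E@4: d1:5  d2:6  d3:6  d4:6  d5:3 — peak 6.
Total tradesperson-days = 26 over 5 days ⇒ peak ≥ ⌈26/5⌉ = 6, so 6 is optimal.

6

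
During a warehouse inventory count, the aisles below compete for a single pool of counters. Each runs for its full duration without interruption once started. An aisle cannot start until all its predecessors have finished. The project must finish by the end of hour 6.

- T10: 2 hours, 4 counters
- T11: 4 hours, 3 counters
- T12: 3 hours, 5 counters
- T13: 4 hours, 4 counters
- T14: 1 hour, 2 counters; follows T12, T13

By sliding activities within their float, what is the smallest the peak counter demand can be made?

12

Early-start (T10@1, T11@1, T12@1, T13@1, T14@5) gives peak 16: h1:16  h2:16  h3:12  h4:7  h5:2  h6:0.
Shift T12→3, T14→6.
Schedule T10@1, T11@1, T12@3, T13@1, T14@6: h1:11  h2:11  h3:12  h4:12  h5:5  h6:2 — peak 12.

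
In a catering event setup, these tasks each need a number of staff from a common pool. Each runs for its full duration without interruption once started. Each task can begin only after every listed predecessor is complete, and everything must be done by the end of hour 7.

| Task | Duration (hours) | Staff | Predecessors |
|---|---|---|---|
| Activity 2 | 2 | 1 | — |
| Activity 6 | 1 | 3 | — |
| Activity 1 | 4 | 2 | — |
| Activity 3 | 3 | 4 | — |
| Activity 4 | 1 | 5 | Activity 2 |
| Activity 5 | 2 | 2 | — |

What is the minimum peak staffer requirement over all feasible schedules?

6

Early-start (Activity 2@1, Activity 6@1, Activity 1@1, Activity 3@1, Activity 4@3, Activity 5@1) gives peak 12: h1:12  h2:9  h3:11  h4:2  h5:0  h6:0  h7:0.
Shift Activity 3→3, Activity 4→7, Activity 5→5.
Schedule Activity 2@1, Activity 6@1, Activity 1@1, Activity 3@3, Activity 4@7, Activity 5@5: h1:6  h2:3  h3:6  h4:6  h5:6  h6:2  h7:5 — peak 6.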